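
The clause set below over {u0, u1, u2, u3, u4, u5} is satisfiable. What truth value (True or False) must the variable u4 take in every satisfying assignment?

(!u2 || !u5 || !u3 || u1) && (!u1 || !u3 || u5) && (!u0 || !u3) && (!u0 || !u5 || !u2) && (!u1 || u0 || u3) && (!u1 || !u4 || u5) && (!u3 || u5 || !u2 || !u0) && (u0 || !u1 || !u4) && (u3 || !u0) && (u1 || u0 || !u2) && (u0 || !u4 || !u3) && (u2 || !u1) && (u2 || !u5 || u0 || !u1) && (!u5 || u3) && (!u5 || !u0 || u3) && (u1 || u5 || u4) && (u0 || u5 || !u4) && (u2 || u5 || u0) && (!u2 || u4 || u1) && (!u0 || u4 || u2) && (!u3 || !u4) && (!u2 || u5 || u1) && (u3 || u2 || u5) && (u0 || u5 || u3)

Suppose u4 = true.
From the singleton clause (!u3), u3 = false.
From the singleton clause (!u0), u0 = false.
From the singleton clause (!u1), u1 = false.
From the singleton clause (!u2), u2 = false.
From the singleton clause (!u5), u5 = false.
But (u5) is also a unit clause — contradiction.
So every satisfying assignment has u4 = False.

False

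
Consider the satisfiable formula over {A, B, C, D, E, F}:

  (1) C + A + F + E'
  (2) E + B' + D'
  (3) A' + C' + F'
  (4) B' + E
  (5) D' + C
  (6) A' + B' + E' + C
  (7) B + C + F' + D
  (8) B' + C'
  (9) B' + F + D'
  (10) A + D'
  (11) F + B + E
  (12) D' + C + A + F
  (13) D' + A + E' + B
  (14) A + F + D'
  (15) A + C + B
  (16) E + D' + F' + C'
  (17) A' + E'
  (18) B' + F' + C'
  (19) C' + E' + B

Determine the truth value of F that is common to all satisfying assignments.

True

Suppose F = 0.
Try B = 0.
The clause (E) is unit, so E = 1.
The clause (A') is unit, so A = 0.
The clause (C) is unit, so C = 1.
But (C') is also a unit clause — contradiction.
So B must be the other value — set B = 1.
The clause (E) is unit, so E = 1.
The clause (C') is unit, so C = 0.
The clause (A) is unit, so A = 1.
But (A') is also a unit clause — contradiction.
Both values of B lead to a conflict.
So every satisfying assignment has F = True.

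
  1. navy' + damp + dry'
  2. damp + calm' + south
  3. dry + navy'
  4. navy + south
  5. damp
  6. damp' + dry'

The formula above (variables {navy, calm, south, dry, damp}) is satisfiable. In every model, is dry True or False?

False

Suppose dry = 1.
The clause (damp) is unit, so damp = 1.
That conflicts with the unit clause (damp').
So every satisfying assignment has dry = False.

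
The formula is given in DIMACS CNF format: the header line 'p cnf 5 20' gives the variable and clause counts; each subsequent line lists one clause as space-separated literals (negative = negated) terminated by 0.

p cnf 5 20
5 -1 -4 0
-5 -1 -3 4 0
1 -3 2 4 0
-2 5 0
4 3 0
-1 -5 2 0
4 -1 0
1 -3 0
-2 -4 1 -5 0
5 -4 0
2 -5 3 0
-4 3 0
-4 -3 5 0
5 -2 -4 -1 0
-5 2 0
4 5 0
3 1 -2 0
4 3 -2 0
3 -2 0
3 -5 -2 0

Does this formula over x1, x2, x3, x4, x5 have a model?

Branch on x2: set x2 = True.
Unit clause (x5) forces x5 = True.
Unit clause (x3) forces x3 = True.
Unit clause (x1) forces x1 = True.
Unit clause (x4) forces x4 = True.
This assignment satisfies each clause.
A satisfying assignment: x1 ↦ True; x2 ↦ True; x3 ↦ True; x4 ↦ True; x5 ↦ True.

Yes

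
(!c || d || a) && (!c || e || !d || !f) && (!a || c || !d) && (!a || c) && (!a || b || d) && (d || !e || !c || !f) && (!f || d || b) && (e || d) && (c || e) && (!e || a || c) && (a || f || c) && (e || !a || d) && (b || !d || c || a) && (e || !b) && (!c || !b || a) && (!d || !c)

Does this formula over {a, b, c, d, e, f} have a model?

Try a = true.
The clause (c) is unit, so c = true.
The clause (!d) is unit, so d = false.
The clause (b) is unit, so b = true.
The clause (e) is unit, so e = true.
The clause (!f) is unit, so f = false.
All clauses are satisfied.
A satisfying assignment: a=true,  b=true,  c=true,  d=false,  e=true,  f=false.

Yes, satisfiable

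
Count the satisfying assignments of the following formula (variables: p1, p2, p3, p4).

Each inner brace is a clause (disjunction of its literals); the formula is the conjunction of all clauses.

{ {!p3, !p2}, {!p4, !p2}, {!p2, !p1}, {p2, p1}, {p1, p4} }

4

There are 2^4 = 16 truth assignments over (p1, p2, p3, p4).
Check each against the 5 clauses (columns in the order p1, p2, p3, p4):
  F F F F  ✗ fails (p2 || p1)
  F F F T  ✗ fails (p2 || p1)
  F F T F  ✗ fails (p2 || p1)
  F F T T  ✗ fails (p2 || p1)
  F T F F  ✗ fails (p1 || p4)
  F T F T  ✗ fails (!p4 || !p2)
  F T T F  ✗ fails (!p3 || !p2)
  F T T T  ✗ fails (!p3 || !p2)
  T F F F  ✓ satisfies all
  T F F T  ✓ satisfies all
  T F T F  ✓ satisfies all
  T F T T  ✓ satisfies all
  T T F F  ✗ fails (!p2 || !p1)
  T T F T  ✗ fails (!p4 || !p2)
  T T T F  ✗ fails (!p3 || !p2)
  T T T T  ✗ fails (!p3 || !p2)
4 of the 16 rows are models.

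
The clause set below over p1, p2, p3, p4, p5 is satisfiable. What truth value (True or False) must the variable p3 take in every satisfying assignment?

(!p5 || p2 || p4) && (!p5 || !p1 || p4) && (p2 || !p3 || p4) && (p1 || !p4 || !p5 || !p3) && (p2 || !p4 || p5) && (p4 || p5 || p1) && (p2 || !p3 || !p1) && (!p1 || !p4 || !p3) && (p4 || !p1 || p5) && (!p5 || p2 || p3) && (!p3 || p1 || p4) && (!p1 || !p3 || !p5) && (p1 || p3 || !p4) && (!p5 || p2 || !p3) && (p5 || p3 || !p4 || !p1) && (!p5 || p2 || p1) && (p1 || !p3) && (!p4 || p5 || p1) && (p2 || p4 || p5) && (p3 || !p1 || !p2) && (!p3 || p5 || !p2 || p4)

Suppose p3 = true.
From the singleton clause (p1), p1 = true.
From the singleton clause (p2), p2 = true.
From the singleton clause (!p4), p4 = false.
From the singleton clause (!p5), p5 = false.
But (p5) is also a unit clause — contradiction.
So every satisfying assignment has p3 = False.

False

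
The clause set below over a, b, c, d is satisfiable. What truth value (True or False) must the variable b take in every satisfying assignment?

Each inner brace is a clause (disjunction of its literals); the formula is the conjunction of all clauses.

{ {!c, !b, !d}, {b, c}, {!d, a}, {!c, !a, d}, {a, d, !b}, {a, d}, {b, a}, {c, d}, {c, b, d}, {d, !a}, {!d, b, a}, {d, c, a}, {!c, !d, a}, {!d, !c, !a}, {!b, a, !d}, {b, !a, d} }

Suppose b = false.
From the singleton clause (c), c = true.
From the singleton clause (a), a = true.
From the singleton clause (d), d = true.
That conflicts with the unit clause (!d).
So every satisfying assignment has b = True.

True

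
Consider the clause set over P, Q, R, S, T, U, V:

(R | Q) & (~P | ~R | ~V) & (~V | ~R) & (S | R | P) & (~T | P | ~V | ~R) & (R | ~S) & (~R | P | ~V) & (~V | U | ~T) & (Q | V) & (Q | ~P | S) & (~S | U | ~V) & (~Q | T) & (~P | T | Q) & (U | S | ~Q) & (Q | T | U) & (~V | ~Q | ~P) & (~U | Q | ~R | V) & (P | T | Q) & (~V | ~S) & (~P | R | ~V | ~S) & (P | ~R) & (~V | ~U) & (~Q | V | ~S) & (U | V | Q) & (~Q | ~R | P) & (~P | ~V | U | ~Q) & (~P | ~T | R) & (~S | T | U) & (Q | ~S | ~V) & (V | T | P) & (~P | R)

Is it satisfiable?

Case R = 1:
From the singleton clause (~V), V = 0.
From the singleton clause (Q), Q = 1.
From the singleton clause (T), T = 1.
From the singleton clause (P), P = 1.
From the singleton clause (~S), S = 0.
From the singleton clause (U), U = 1.
All clauses are satisfied.
A satisfying assignment: P ↦ 1, Q ↦ 1, R ↦ 1, S ↦ 0, T ↦ 1, U ↦ 1, V ↦ 0.

Yes, satisfiable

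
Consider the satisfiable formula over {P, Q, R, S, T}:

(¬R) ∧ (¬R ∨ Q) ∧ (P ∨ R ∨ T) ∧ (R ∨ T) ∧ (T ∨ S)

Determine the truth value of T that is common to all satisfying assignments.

Suppose T = False.
Unit clause (¬R) forces R = False.
Now (R) is unsatisfied and unit — conflict.
So every satisfying assignment has T = True.

True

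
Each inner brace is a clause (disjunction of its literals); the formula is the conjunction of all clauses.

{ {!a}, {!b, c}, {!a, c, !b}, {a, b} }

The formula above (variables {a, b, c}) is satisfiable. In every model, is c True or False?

True

Suppose c = false.
The clause (!a) is unit, so a = false.
The clause (!b) is unit, so b = false.
Now (b) is unsatisfied and unit — conflict.
So every satisfying assignment has c = True.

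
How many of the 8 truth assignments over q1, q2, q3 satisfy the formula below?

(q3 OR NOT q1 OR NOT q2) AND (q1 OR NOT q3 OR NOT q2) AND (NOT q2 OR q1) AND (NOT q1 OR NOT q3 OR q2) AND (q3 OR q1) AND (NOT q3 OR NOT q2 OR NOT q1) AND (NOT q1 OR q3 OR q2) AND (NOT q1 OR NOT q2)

1

There are 2^3 = 8 truth assignments over (q1, q2, q3).
Split on q2. With q2 = true, the clauses containing q2 are satisfied and NOT q2 drops from the rest; 0 of the 2^2 = 4 assignments to the other variables satisfy what remains.
With q2 = false, by the same count on the reduced clause set, 1 assignment works.
Total: 0 + 1 = 1.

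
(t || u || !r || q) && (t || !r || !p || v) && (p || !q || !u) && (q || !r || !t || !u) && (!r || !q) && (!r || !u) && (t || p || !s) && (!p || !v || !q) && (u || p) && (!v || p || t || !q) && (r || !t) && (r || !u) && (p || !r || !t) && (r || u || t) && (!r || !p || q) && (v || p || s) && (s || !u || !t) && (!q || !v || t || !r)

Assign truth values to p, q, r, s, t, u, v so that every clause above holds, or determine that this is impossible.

UNSATISFIABLE

Try r = false.
Unit clause (!t) forces t = false.
Unit clause (!u) forces u = false.
Now (u) is unsatisfied and unit — conflict.
That branch fails; take r = true instead.
Unit clause (!q) forces q = false.
Unit clause (!u) forces u = false.
Unit clause (t) forces t = true.
Unit clause (p) forces p = true.
Now (!p) is unsatisfied and unit — conflict.
Both values of r lead to a conflict.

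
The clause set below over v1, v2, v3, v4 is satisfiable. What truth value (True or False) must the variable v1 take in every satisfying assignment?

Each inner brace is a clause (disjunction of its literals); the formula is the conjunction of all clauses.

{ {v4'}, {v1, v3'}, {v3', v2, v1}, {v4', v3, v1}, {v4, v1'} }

Suppose v1 = 1.
From the singleton clause (v4'), v4 = 0.
But (v4) is also a unit clause — contradiction.
So every satisfying assignment has v1 = False.

False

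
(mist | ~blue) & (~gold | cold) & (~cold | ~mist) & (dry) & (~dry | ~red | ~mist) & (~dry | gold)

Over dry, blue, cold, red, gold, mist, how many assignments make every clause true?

There are 2^6 = 64 truth assignments over (dry, blue, cold, red, gold, mist).
Split on red. With red = 1, the clauses containing red are satisfied and ~red drops from the rest; 1 of the 2^5 = 32 assignments to the other variables satisfy what remains.
With red = 0, by the same count on the reduced clause set, 1 assignment works.
(One model: dry=T, blue=F, cold=T, red=F, gold=T, mist=F.)
Total: 1 + 1 = 2.

2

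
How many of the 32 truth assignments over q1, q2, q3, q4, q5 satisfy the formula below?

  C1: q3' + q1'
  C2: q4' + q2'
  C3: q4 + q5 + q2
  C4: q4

There are 2^5 = 32 truth assignments over (q1, q2, q3, q4, q5).
Split on q1. With q1 = 1, the clauses containing q1 are satisfied and q1' drops from the rest; 2 of the 2^4 = 16 assignments to the other variables satisfy what remains.
With q1 = 0, by the same count on the reduced clause set, 4 assignments work.
(One model: q1=F, q2=F, q3=F, q4=T, q5=F.)
Total: 2 + 4 = 6.

6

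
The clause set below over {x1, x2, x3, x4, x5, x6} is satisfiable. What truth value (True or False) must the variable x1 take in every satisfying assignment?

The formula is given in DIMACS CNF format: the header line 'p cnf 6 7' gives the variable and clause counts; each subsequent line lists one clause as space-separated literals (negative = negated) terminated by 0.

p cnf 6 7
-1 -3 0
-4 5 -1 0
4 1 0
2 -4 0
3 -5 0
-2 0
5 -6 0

Suppose x1 = False.
(x4) alone gives x4 = True.
(x2) alone gives x2 = True.
That conflicts with the unit clause (¬x2).
So every satisfying assignment has x1 = True.

True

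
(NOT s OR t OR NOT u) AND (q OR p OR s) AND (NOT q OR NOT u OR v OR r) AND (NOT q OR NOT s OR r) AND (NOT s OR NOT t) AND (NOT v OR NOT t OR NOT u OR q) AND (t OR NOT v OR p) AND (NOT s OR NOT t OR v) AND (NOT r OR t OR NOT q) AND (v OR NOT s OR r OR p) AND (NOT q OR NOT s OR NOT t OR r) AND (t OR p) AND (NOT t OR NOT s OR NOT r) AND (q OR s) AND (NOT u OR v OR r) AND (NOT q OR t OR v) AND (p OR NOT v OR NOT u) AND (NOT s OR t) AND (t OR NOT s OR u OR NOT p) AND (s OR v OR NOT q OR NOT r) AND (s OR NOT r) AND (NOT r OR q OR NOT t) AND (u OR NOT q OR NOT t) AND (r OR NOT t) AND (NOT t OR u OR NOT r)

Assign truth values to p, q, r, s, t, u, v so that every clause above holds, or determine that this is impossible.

p: true, q: true, r: false, s: false, t: false, u: true, v: true

Suppose s = false.
(q) alone gives q = true.
(NOT r) alone gives r = false.
(NOT t) alone gives t = false.
(p) alone gives p = true.
(v) alone gives v = true.
Every clause is now satisfied; u is unconstrained.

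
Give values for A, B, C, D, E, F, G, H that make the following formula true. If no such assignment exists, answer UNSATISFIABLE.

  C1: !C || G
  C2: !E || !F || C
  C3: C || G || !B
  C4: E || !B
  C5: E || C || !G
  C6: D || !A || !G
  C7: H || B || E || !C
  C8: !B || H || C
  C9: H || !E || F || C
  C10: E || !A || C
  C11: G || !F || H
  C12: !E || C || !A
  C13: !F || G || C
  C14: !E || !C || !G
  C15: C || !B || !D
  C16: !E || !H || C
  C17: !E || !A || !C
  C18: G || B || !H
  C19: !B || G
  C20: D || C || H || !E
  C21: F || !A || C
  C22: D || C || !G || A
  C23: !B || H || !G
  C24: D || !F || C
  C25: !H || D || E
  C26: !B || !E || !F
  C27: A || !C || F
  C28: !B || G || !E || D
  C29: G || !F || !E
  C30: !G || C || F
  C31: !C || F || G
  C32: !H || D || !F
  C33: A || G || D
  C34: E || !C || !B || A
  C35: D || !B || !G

A=false, B=false, C=false, D=true, E=false, F=false, G=false, H=false

Try C = false.
Try E = false.
(!B) alone gives B = false.
(!G) alone gives G = false.
(!A) alone gives A = false.
(!F) alone gives F = false.
(!H) alone gives H = false.
(D) alone gives D = true.
Every clause now holds.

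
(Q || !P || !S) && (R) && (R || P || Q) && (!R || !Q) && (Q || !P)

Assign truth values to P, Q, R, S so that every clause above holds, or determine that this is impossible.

P: false, Q: false, R: true, S: false

The clause (R) is unit, so R = true.
The clause (!Q) is unit, so Q = false.
The clause (!P) is unit, so P = false.
No clause remains; S is free.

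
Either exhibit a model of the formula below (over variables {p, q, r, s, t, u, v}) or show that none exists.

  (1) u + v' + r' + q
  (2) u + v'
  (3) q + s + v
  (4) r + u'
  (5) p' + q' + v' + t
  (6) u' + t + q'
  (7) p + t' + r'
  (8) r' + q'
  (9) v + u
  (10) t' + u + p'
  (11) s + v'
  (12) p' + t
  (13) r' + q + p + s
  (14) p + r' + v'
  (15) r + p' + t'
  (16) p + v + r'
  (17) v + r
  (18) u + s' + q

p ↦ 1, q ↦ 0, r ↦ 1, s ↦ 1, t ↦ 1, u ↦ 1, v ↦ 0

Case u = 1:
(r) alone gives r = 1.
(q') alone gives q = 0.
Case s = 1:
Case p = 1:
(t) alone gives t = 1.
All clauses hold; v can take either value.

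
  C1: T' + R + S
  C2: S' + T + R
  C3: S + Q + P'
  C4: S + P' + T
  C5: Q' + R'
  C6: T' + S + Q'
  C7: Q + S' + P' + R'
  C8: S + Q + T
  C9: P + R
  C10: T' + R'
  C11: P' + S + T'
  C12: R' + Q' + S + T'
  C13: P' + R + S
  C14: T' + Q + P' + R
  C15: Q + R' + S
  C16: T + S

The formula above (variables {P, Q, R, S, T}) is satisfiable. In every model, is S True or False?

Suppose S = 0.
(T) alone gives T = 1.
(R) alone gives R = 1.
But (R') is also a unit clause — contradiction.
So every satisfying assignment has S = True.

True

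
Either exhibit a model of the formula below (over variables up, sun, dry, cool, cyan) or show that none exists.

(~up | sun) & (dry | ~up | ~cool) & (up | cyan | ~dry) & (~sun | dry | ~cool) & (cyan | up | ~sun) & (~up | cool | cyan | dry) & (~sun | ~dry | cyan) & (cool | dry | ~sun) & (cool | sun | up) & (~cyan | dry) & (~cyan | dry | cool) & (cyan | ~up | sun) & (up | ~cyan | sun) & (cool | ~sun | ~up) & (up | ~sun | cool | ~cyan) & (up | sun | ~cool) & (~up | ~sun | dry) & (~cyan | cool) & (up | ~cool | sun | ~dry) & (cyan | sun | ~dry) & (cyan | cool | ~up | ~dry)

Case up = 0:
Case cyan = 1:
The clause (dry) is unit, so dry = 1.
The clause (sun) is unit, so sun = 1.
The clause (cool) is unit, so cool = 1.
All clauses are satisfied.

up: 0; sun: 1; dry: 1; cool: 1; cyan: 1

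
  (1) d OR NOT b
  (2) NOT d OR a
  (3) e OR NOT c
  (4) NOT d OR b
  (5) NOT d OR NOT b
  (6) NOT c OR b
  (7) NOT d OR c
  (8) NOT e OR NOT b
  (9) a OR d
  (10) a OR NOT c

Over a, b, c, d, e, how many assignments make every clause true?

There are 2^5 = 32 truth assignments over (a, b, c, d, e).
Split on d. With d = true, the clauses containing d are satisfied and NOT d drops from the rest; 0 of the 2^4 = 16 assignments to the other variables satisfy what remains.
With d = false, by the same count on the reduced clause set, 2 assignments work.
(One model: a=T, b=F, c=F, d=F, e=F.)
Total: 0 + 2 = 2.

2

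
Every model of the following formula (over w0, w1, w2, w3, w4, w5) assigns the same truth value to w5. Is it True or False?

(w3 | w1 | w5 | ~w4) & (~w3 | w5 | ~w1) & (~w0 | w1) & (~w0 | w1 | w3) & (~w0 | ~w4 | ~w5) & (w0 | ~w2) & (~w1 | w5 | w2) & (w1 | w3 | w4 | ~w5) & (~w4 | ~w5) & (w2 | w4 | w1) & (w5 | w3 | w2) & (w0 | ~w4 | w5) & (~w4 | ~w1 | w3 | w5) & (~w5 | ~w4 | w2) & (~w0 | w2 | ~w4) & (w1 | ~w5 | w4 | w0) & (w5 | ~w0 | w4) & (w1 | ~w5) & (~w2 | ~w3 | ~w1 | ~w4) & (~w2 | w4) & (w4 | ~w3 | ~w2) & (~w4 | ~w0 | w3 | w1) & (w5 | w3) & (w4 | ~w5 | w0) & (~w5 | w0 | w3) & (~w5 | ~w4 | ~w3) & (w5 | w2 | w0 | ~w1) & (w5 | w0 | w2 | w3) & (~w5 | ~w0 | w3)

True

Suppose w5 = 0.
The clause (w3) is unit, so w3 = 1.
The clause (~w1) is unit, so w1 = 0.
The clause (~w0) is unit, so w0 = 0.
The clause (~w2) is unit, so w2 = 0.
The clause (w4) is unit, so w4 = 1.
That conflicts with the unit clause (~w4).
So every satisfying assignment has w5 = True.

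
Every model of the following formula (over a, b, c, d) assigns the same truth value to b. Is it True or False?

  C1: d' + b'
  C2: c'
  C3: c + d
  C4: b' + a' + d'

False

Suppose b = 1.
Unit clause (d') forces d = 0.
Unit clause (c') forces c = 0.
That conflicts with the unit clause (c).
So every satisfying assignment has b = False.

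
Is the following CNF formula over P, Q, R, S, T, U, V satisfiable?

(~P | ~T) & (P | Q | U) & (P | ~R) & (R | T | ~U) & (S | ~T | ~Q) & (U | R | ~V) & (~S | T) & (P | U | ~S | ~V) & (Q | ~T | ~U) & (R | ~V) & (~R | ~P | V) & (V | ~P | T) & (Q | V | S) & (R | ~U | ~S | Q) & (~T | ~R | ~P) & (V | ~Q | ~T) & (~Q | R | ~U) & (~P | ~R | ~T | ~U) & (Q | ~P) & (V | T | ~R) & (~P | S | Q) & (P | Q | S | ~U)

Yes, satisfiable

Case P = 1:
The clause (~T) is unit, so T = 0.
The clause (~S) is unit, so S = 0.
The clause (V) is unit, so V = 1.
The clause (R) is unit, so R = 1.
The clause (Q) is unit, so Q = 1.
Every clause is now satisfied; U is unconstrained.
A satisfying assignment: P=1, Q=1, R=1, S=0, T=0, U=1, V=1.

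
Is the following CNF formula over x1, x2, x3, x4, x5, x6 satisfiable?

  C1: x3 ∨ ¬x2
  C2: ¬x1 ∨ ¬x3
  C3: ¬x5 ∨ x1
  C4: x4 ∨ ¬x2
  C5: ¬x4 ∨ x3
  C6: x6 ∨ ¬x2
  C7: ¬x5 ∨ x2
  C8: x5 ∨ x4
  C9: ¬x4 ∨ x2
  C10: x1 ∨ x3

Try x3 = True.
(¬x1) alone gives x1 = False.
(¬x5) alone gives x5 = False.
(x4) alone gives x4 = True.
(x2) alone gives x2 = True.
(x6) alone gives x6 = True.
All clauses are satisfied.
A satisfying assignment: x1 ↦ False; x2 ↦ True; x3 ↦ True; x4 ↦ True; x5 ↦ False; x6 ↦ True.

Satisfiable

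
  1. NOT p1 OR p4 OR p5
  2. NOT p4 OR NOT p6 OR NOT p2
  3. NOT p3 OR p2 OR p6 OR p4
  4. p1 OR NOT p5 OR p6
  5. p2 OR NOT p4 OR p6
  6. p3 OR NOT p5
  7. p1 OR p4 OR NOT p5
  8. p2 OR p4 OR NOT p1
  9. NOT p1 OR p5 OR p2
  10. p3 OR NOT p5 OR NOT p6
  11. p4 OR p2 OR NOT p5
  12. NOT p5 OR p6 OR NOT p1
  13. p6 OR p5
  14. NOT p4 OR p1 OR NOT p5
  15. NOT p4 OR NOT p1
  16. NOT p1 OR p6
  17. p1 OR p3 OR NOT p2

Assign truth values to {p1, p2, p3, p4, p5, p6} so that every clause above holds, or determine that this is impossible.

p1: false; p2: false; p3: true; p4: true; p5: false; p6: true

Try p3 = true.
Try p6 = true.
Try p4 = true.
From the singleton clause (NOT p2), p2 = false.
From the singleton clause (NOT p1), p1 = false.
From the singleton clause (NOT p5), p5 = false.
All clauses are satisfied.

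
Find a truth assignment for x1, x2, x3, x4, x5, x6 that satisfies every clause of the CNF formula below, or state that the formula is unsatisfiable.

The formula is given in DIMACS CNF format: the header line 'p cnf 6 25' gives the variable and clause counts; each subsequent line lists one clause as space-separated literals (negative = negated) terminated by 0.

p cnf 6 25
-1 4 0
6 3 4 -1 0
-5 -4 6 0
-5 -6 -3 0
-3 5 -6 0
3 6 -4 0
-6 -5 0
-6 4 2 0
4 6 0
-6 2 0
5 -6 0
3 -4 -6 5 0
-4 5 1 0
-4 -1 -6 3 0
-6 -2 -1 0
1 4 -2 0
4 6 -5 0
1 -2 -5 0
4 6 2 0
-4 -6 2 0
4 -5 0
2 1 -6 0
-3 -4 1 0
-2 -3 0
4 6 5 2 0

x1 ↦ True,  x2 ↦ False,  x3 ↦ True,  x4 ↦ True,  x5 ↦ False,  x6 ↦ False

Suppose x1 = True.
(x4) alone gives x4 = True.
Suppose x5 = False.
(¬x6) alone gives x6 = False.
(x3) alone gives x3 = True.
(¬x2) alone gives x2 = False.
Every clause now holds.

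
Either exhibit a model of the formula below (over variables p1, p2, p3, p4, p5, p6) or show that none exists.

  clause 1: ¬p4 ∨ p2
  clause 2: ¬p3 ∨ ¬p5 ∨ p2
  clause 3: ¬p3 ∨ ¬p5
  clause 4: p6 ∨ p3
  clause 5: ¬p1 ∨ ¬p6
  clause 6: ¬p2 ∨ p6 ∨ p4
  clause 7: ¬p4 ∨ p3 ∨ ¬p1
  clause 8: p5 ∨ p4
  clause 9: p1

(p1) alone gives p1 = True.
(¬p6) alone gives p6 = False.
(p3) alone gives p3 = True.
(¬p5) alone gives p5 = False.
(p4) alone gives p4 = True.
(p2) alone gives p2 = True.
All clauses are satisfied.

p1: True, p2: True, p3: True, p4: True, p5: False, p6: False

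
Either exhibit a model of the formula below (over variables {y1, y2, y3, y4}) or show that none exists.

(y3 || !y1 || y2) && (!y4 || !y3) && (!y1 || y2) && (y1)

y1 ↦ true, y2 ↦ true, y3 ↦ true, y4 ↦ false

The clause (y1) is unit, so y1 = true.
The clause (y2) is unit, so y2 = true.
Case y4 = false:
No clause remains; y3 is free.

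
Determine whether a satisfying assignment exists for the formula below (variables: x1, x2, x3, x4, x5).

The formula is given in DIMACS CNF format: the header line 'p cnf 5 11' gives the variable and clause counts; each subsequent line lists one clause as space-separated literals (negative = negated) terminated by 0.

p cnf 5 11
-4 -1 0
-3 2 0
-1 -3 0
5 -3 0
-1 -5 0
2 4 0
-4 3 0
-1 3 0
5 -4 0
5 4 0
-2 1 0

Unsatisfiable

Suppose x4 = False.
The clause (x2) is unit, so x2 = True.
The clause (x5) is unit, so x5 = True.
The clause (¬x1) is unit, so x1 = False.
Now (x1) is unsatisfied and unit — conflict.
That branch fails; take x4 = True instead.
The clause (¬x1) is unit, so x1 = False.
The clause (x3) is unit, so x3 = True.
The clause (x2) is unit, so x2 = True.
Now (¬x2) is unsatisfied and unit — conflict.
Neither x4 = True nor x4 = False works.
No assignment satisfies every clause.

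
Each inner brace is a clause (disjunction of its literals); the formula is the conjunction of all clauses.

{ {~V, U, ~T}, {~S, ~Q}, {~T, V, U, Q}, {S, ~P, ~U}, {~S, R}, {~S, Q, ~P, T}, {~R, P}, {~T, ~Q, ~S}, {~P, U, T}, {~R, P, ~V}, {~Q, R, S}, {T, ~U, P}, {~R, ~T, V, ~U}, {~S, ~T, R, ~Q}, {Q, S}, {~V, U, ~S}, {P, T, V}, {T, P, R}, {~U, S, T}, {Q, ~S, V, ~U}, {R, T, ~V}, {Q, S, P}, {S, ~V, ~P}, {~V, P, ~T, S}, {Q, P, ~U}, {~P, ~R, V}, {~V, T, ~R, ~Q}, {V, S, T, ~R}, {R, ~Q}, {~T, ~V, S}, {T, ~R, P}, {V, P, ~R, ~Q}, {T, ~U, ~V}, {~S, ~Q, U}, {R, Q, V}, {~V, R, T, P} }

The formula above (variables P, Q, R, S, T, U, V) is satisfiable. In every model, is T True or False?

True

Suppose T = 0.
Case S = 0:
(Q) alone gives Q = 1.
(R) alone gives R = 1.
(P) alone gives P = 1.
(~U) alone gives U = 0.
That conflicts with the unit clause (U).
So S must be the other value — set S = 1.
(~Q) alone gives Q = 0.
(R) alone gives R = 1.
(~P) alone gives P = 0.
That conflicts with the unit clause (P).
Both values of S lead to a conflict.
So every satisfying assignment has T = True.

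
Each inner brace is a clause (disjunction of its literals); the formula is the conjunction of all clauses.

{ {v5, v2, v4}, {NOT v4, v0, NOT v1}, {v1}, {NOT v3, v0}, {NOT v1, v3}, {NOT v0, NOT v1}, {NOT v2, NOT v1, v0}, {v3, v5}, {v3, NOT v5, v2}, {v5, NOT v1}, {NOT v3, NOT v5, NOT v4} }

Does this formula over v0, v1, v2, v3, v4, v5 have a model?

Unsatisfiable

From the singleton clause (v1), v1 = true.
From the singleton clause (v3), v3 = true.
From the singleton clause (v0), v0 = true.
Now (NOT v0) is unsatisfied and unit — conflict.
No assignment satisfies every clause.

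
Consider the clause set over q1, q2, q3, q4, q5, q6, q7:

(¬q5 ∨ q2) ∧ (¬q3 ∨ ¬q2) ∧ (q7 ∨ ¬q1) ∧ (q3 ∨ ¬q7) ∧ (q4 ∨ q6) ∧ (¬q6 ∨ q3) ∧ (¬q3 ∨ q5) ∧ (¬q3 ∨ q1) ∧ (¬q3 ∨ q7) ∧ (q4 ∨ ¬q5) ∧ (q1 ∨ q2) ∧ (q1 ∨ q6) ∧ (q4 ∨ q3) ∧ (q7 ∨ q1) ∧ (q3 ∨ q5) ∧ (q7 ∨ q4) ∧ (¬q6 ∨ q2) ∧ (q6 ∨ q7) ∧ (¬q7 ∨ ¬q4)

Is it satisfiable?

No, unsatisfiable

Case q5 = False:
The clause (¬q3) is unit, so q3 = False.
Now (q3) is unsatisfied and unit — conflict.
So q5 must be the other value — set q5 = True.
The clause (q2) is unit, so q2 = True.
The clause (¬q3) is unit, so q3 = False.
The clause (¬q7) is unit, so q7 = False.
The clause (¬q1) is unit, so q1 = False.
Now (q1) is unsatisfied and unit — conflict.
Neither q5 = True nor q5 = False works.
No assignment satisfies every clause.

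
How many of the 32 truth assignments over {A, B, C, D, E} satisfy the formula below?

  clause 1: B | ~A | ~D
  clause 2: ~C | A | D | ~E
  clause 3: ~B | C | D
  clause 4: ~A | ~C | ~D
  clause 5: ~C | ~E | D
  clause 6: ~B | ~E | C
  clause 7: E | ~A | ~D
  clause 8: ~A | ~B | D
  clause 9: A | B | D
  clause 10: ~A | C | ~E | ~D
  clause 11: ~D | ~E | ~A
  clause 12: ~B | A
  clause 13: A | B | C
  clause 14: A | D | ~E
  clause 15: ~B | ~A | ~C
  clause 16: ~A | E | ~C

There are 2^5 = 32 truth assignments over (A, B, C, D, E).
Split on B. With B = 1, the clauses containing B are satisfied and ~B drops from the rest; 0 of the 2^4 = 16 assignments to the other variables satisfy what remains.
With B = 0, by the same count on the reduced clause set, 4 assignments work.
(One model: A=F, B=F, C=T, D=T, E=F.)
Total: 0 + 4 = 4.

4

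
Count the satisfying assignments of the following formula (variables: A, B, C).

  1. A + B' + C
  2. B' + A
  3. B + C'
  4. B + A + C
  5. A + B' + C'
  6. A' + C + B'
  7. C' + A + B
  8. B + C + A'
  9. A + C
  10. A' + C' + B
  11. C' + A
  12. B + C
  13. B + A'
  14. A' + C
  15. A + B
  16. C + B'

1

There are 2^3 = 8 truth assignments over (A, B, C).
Check each against the 16 clauses (columns in the order A, B, C):
  F F F  ✗ fails (B + A + C)
  F F T  ✗ fails (B + C')
  F T F  ✗ fails (A + B' + C)
  F T T  ✗ fails (B' + A)
  T F F  ✗ fails (B + C + A')
  T F T  ✗ fails (B + C')
  T T F  ✗ fails (A' + C + B')
  T T T  ✓ satisfies all
1 of the 8 rows is a model.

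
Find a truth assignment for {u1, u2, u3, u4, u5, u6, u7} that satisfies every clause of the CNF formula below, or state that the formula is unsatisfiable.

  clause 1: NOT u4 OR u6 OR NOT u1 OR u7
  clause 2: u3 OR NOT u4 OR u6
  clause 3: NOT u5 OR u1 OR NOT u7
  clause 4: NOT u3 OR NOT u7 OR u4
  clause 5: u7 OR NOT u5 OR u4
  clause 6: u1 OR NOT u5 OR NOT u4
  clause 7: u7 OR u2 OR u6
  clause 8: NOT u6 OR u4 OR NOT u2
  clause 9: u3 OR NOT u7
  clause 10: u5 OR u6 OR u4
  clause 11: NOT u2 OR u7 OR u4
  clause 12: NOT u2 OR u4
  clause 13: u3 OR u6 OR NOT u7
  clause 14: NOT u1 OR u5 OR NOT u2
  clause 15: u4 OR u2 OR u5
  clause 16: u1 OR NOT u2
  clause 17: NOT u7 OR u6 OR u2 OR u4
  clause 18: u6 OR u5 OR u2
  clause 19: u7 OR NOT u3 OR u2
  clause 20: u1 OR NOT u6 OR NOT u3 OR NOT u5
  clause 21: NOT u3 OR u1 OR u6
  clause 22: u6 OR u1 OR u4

u1: true; u2: false; u3: true; u4: true; u5: true; u6: true; u7: true

Case u3 = true:
Case u7 = true:
From the singleton clause (u4), u4 = true.
Case u5 = true:
From the singleton clause (u1), u1 = true.
No clause remains; u2, u6 are free.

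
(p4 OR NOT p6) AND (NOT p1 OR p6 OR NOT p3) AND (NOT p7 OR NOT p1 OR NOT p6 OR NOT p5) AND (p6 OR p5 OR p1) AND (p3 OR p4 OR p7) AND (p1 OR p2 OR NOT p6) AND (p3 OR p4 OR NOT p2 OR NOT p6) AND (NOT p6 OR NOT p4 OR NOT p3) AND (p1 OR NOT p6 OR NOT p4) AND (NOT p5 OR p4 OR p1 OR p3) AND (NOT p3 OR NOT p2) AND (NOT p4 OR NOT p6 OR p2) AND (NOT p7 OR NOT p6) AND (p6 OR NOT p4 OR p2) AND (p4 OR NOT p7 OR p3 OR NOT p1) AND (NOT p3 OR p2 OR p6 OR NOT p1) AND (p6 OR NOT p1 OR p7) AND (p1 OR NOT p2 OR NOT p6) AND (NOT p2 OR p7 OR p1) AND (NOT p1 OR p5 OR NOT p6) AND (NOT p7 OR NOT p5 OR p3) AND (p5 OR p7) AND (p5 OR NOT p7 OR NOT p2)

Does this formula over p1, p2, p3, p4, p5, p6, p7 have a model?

Satisfiable

Try p4 = false.
From the singleton clause (NOT p6), p6 = false.
Try p1 = false.
From the singleton clause (p5), p5 = true.
From the singleton clause (p3), p3 = true.
From the singleton clause (NOT p2), p2 = false.
All clauses hold; p7 can take either value.
A satisfying assignment: p1=false, p2=false, p3=true, p4=false, p5=true, p6=false, p7=false.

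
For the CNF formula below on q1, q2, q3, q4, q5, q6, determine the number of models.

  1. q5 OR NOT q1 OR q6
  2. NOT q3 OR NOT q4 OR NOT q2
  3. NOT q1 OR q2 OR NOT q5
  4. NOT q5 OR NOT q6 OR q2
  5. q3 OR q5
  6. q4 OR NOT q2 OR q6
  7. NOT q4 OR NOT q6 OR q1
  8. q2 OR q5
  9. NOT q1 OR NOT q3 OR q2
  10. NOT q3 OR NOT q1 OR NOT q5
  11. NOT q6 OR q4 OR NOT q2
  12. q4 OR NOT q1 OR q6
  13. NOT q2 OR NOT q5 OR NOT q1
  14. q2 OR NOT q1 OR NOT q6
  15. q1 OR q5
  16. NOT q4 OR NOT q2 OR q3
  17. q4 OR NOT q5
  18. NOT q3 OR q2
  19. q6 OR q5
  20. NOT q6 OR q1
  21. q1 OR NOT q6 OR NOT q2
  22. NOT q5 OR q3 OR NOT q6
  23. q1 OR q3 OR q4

There are 2^6 = 64 truth assignments over (q1, q2, q3, q4, q5, q6).
Split on q1. With q1 = true, the clauses containing q1 are satisfied and NOT q1 drops from the rest; 0 of the 2^5 = 32 assignments to the other variables satisfy what remains.
With q1 = false, by the same count on the reduced clause set, 1 assignment works.
Total: 0 + 1 = 1.

1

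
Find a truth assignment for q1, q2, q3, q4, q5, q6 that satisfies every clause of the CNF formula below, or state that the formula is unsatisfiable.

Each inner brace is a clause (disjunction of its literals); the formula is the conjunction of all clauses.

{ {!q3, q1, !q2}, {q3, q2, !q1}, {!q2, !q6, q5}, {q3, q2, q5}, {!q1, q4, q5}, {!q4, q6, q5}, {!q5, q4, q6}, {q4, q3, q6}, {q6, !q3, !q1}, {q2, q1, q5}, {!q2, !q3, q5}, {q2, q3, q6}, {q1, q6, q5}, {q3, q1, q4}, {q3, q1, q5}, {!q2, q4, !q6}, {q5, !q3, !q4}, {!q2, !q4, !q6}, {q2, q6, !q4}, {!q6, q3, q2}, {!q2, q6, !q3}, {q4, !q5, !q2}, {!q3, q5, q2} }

q1=false, q2=false, q3=true, q4=true, q5=true, q6=true

Branch on q3: set q3 = true.
Branch on q1: set q1 = false.
(!q2) alone gives q2 = false.
(q5) alone gives q5 = true.
Branch on q4: set q4 = true.
(q6) alone gives q6 = true.
This assignment satisfies each clause.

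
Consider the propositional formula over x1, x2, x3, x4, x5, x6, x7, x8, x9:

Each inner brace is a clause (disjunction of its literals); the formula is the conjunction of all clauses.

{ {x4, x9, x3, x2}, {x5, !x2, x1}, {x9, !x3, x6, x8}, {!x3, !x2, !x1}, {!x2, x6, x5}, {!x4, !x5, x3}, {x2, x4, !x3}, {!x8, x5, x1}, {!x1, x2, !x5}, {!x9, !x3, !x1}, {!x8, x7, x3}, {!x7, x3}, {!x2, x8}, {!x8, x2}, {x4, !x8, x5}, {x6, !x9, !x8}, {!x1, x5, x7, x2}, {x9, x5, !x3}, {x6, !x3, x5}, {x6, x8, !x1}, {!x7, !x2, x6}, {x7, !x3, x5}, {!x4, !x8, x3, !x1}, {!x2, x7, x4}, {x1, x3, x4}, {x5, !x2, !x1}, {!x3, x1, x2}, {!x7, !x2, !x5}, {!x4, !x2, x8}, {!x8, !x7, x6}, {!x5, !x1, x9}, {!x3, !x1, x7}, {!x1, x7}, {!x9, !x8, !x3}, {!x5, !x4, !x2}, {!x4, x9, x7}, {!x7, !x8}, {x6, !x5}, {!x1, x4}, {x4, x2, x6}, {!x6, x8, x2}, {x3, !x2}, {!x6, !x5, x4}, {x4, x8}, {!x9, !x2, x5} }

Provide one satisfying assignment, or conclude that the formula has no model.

Suppose x7 = false.
Unit clause (!x1) forces x1 = false.
Suppose x5 = false.
Unit clause (!x2) forces x2 = false.
Unit clause (!x8) forces x8 = false.
Unit clause (!x3) forces x3 = false.
Unit clause (x4) forces x4 = true.
Unit clause (x9) forces x9 = true.
Unit clause (!x6) forces x6 = false.
This assignment satisfies each clause.

x1=false; x2=false; x3=false; x4=true; x5=false; x6=false; x7=false; x8=false; x9=true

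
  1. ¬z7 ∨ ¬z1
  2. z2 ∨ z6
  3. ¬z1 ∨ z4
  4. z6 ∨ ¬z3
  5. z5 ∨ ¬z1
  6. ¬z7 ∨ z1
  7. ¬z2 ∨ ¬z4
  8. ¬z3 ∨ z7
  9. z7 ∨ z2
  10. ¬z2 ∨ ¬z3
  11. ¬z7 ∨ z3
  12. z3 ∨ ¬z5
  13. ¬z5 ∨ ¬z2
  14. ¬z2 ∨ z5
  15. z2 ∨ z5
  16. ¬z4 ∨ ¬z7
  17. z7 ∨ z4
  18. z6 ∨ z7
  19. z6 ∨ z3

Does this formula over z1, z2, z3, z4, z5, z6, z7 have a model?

Unsatisfiable

Try z7 = False.
From the singleton clause (¬z3), z3 = False.
From the singleton clause (z2), z2 = True.
From the singleton clause (¬z4), z4 = False.
That conflicts with the unit clause (z4).
So z7 must be the other value — set z7 = True.
From the singleton clause (¬z1), z1 = False.
That conflicts with the unit clause (z1).
Both values of z7 lead to a conflict.
No assignment satisfies every clause.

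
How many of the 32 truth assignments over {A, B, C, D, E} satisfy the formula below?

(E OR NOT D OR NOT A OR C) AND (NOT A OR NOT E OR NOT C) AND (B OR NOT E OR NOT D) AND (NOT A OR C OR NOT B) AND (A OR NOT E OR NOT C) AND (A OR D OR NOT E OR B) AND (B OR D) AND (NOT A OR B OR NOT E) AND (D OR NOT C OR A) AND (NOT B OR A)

5

There are 2^5 = 32 truth assignments over (A, B, C, D, E).
Split on B. With B = true, the clauses containing B are satisfied and NOT B drops from the rest; 2 of the 2^4 = 16 assignments to the other variables satisfy what remains.
With B = false, by the same count on the reduced clause set, 3 assignments work.
Total: 2 + 3 = 5.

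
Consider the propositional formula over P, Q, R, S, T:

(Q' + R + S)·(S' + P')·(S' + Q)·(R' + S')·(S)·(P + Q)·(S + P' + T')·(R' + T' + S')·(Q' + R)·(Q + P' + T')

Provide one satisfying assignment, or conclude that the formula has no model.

UNSATISFIABLE

Unit clause (S) forces S = 1.
Unit clause (P') forces P = 0.
Unit clause (Q) forces Q = 1.
Unit clause (R') forces R = 0.
But (R) is also a unit clause — contradiction.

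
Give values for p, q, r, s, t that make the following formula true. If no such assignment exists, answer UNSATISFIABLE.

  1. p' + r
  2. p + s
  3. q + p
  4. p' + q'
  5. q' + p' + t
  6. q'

p=1,  q=0,  r=1,  s=0,  t=1

The clause (q') is unit, so q = 0.
The clause (p) is unit, so p = 1.
The clause (r) is unit, so r = 1.
Every clause is now satisfied; s, t are unconstrained.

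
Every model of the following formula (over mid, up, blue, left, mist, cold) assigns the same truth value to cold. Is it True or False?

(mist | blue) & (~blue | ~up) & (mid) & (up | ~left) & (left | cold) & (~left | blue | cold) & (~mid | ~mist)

True

Suppose cold = 0.
(mid) alone gives mid = 1.
(left) alone gives left = 1.
(up) alone gives up = 1.
(~blue) alone gives blue = 0.
Now (blue) is unsatisfied and unit — conflict.
So every satisfying assignment has cold = True.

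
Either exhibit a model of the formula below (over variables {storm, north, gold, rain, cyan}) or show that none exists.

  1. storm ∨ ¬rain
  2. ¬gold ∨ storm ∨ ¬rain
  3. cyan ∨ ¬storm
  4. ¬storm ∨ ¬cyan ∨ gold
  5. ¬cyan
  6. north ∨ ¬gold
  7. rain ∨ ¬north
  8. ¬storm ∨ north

storm ↦ False, north ↦ False, gold ↦ False, rain ↦ False, cyan ↦ False

Unit clause (¬cyan) forces cyan = False.
Unit clause (¬storm) forces storm = False.
Unit clause (¬rain) forces rain = False.
Unit clause (¬north) forces north = False.
Unit clause (¬gold) forces gold = False.
Every clause now holds.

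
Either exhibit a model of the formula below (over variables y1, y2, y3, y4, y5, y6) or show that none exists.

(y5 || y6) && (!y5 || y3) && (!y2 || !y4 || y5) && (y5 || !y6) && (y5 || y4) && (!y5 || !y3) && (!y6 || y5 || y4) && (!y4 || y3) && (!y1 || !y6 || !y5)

Branch on y5: set y5 = true.
From the singleton clause (y3), y3 = true.
Now (!y3) is unsatisfied and unit — conflict.
Backtrack on y5: now try y5 = false.
From the singleton clause (y6), y6 = true.
Now (!y6) is unsatisfied and unit — conflict.
Either choice for y5 ends in contradiction.

UNSATISFIABLE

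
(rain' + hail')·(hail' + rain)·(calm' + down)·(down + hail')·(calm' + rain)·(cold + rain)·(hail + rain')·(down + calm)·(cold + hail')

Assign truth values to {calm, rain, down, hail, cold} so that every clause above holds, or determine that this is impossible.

Try rain = 0.
Unit clause (hail') forces hail = 0.
Unit clause (calm') forces calm = 0.
Unit clause (cold) forces cold = 1.
Unit clause (down) forces down = 1.
This assignment satisfies each clause.

calm ↦ 0,  rain ↦ 0,  down ↦ 1,  hail ↦ 0,  cold ↦ 1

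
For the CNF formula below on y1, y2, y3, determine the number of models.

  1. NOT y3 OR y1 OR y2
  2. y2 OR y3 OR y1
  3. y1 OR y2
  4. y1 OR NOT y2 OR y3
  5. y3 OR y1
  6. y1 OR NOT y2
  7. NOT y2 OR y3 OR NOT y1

There are 2^3 = 8 truth assignments over (y1, y2, y3).
Split on y2. With y2 = true, the clauses containing y2 are satisfied and NOT y2 drops from the rest; 1 of the 2^2 = 4 assignments to the other variables satisfy what remains.
With y2 = false, by the same count on the reduced clause set, 2 assignments work.
Total: 1 + 2 = 3.

3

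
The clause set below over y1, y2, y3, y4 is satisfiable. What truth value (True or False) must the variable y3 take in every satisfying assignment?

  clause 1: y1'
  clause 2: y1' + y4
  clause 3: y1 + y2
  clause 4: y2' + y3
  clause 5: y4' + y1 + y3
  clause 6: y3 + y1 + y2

True

Suppose y3 = 0.
The clause (y1') is unit, so y1 = 0.
The clause (y2) is unit, so y2 = 1.
But (y2') is also a unit clause — contradiction.
So every satisfying assignment has y3 = True.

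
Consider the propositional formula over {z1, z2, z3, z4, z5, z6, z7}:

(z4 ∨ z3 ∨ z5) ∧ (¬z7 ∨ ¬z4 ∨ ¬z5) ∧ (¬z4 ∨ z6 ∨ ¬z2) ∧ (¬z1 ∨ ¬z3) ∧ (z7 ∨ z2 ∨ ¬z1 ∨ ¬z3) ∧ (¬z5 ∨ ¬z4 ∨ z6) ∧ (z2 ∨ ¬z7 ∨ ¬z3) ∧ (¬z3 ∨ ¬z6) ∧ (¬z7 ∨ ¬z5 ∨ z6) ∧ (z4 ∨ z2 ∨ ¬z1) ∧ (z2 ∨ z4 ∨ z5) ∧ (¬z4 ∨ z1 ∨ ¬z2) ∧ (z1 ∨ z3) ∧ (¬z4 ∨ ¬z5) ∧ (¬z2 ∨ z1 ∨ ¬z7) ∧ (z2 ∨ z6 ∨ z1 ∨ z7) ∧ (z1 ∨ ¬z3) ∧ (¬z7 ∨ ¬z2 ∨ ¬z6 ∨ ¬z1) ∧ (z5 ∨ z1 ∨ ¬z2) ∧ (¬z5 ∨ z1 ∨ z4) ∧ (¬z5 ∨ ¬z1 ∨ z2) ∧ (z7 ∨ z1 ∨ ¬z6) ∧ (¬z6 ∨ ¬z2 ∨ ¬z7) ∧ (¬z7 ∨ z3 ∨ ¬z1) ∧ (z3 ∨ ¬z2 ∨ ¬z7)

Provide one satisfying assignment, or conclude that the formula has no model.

z1 ↦ True, z2 ↦ True, z3 ↦ False, z4 ↦ False, z5 ↦ True, z6 ↦ False, z7 ↦ False

Suppose z1 = True.
The clause (¬z3) is unit, so z3 = False.
The clause (¬z7) is unit, so z7 = False.
Suppose z4 = False.
The clause (z5) is unit, so z5 = True.
The clause (z2) is unit, so z2 = True.
No clause remains; z6 is free.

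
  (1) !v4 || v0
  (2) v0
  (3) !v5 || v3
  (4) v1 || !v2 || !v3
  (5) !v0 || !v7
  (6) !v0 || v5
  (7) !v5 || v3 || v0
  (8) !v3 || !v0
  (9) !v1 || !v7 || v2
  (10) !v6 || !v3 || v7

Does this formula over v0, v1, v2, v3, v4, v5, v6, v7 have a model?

(v0) alone gives v0 = true.
(!v7) alone gives v7 = false.
(v5) alone gives v5 = true.
(v3) alone gives v3 = true.
Now (!v3) is unsatisfied and unit — conflict.
No assignment satisfies every clause.

Unsatisfiable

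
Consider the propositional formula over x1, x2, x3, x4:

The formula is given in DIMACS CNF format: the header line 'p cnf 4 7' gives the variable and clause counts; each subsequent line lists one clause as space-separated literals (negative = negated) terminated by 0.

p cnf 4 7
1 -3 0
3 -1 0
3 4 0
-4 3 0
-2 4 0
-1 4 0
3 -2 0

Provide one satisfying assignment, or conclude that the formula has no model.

Branch on x1: set x1 = True.
Unit clause (x3) forces x3 = True.
Unit clause (x4) forces x4 = True.
No clause remains; x2 is free.

x1=True, x2=True, x3=True, x4=True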